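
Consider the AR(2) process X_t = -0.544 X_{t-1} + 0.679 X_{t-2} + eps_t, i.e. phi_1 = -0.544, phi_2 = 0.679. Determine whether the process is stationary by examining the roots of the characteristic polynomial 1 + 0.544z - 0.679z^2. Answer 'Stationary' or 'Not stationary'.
\text{Not stationary}

The AR(p) characteristic polynomial is P(z) = 1 + 0.544z - 0.679z^2.
Stationarity requires all roots to lie outside the unit circle, i.e. |z| > 1 for every root.
Set 1 + (0.544) z + (-0.679) z^2 = 0, i.e. a z^2 + b z + c = 0 with a = -0.679, b = 0.544, c = 1.
Discriminant D = b^2 - 4ac = (0.544)^2 - 4*(-0.679)*1 = 0.295936 - (-2.716) = 3.011936.
D >= 0, so the roots are real: z = (-b +/- sqrt(D)) / (2a) = (-0.544 +/- 1.735493) / (-1.358).
  z_1 = (-0.544 + 1.735493) / (-1.358) = -0.8774,   |z_1| = 0.8774.
  z_2 = (-0.544 - 1.735493) / (-1.358) = 1.6786,   |z_2| = 1.6786.
Moduli of all roots: 0.8774, 1.6786.
All moduli strictly greater than 1? No.
Verdict: Not stationary.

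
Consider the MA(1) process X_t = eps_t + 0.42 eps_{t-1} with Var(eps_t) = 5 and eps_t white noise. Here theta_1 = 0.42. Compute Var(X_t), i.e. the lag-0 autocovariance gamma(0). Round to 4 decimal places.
\gamma(0) = 5.8820

For an MA(q) process X_t = eps_t + sum_i theta_i eps_{t-i} with
Var(eps_t) = sigma^2, the variance is
  gamma(0) = sigma^2 * (1 + sum_i theta_i^2).
  sum_i theta_i^2 = (0.42)^2 = 0.1764.
  gamma(0) = 5 * (1 + 0.1764) = 5 * 1.1764 = 5.882, which rounds to 5.8820.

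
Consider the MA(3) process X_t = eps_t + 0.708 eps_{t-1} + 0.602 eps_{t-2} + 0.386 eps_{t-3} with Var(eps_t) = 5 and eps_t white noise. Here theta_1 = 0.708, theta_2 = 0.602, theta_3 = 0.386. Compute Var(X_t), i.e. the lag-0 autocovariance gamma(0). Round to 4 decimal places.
\gamma(0) = 10.0633

For an MA(q) process X_t = eps_t + sum_i theta_i eps_{t-i} with
Var(eps_t) = sigma^2, the variance is
  gamma(0) = sigma^2 * (1 + sum_i theta_i^2).
  sum_i theta_i^2 = (0.708)^2 + (0.602)^2 + (0.386)^2 = 0.501264 + 0.362404 + 0.148996 = 1.012664.
  gamma(0) = 5 * (1 + 1.012664) = 5 * 2.012664 = 10.06332, which rounds to 10.0633.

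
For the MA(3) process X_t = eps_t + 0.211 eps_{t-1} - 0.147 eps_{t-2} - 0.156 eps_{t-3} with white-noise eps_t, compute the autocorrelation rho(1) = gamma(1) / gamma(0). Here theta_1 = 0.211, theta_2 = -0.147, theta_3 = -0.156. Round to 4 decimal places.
\rho(1) = 0.1861

For an MA(q) process with theta_0 = 1, the autocovariance is
  gamma(k) = sigma^2 * sum_{i=0..q-k} theta_i * theta_{i+k},
and rho(k) = gamma(k) / gamma(0). Sigma^2 cancels.
  numerator   = (1)*(0.211) + (0.211)*(-0.147) + (-0.147)*(-0.156) = 0.202915.
  denominator = (1)^2 + (0.211)^2 + (-0.147)^2 + (-0.156)^2 = 1.090466.
  rho(1) = 0.202915 / 1.090466 = 0.1861.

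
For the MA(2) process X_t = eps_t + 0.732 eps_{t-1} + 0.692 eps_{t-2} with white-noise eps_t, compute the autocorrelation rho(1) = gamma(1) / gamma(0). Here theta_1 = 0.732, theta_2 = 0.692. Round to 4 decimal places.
\rho(1) = 0.6148

For an MA(q) process with theta_0 = 1, the autocovariance is
  gamma(k) = sigma^2 * sum_{i=0..q-k} theta_i * theta_{i+k},
and rho(k) = gamma(k) / gamma(0). Sigma^2 cancels.
  numerator   = (1)*(0.732) + (0.732)*(0.692) = 1.238544.
  denominator = (1)^2 + (0.732)^2 + (0.692)^2 = 2.014688.
  rho(1) = 1.238544 / 2.014688 = 0.6148.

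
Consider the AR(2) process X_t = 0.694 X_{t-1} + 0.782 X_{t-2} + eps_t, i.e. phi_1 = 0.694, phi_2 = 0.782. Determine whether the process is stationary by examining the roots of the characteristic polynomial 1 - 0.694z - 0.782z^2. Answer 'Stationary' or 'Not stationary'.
\text{Not stationary}

The AR(p) characteristic polynomial is P(z) = 1 - 0.694z - 0.782z^2.
Stationarity requires all roots to lie outside the unit circle, i.e. |z| > 1 for every root.
Set 1 + (-0.694) z + (-0.782) z^2 = 0, i.e. a z^2 + b z + c = 0 with a = -0.782, b = -0.694, c = 1.
Discriminant D = b^2 - 4ac = (-0.694)^2 - 4*(-0.782)*1 = 0.481636 - (-3.128) = 3.609636.
D >= 0, so the roots are real: z = (-b +/- sqrt(D)) / (2a) = (0.694 +/- 1.899904) / (-1.564).
  z_1 = (0.694 + 1.899904) / (-1.564) = -1.6585,   |z_1| = 1.6585.
  z_2 = (0.694 - 1.899904) / (-1.564) = 0.771,   |z_2| = 0.771.
Moduli of all roots: 1.6585, 0.7710.
All moduli strictly greater than 1? No.
Verdict: Not stationary.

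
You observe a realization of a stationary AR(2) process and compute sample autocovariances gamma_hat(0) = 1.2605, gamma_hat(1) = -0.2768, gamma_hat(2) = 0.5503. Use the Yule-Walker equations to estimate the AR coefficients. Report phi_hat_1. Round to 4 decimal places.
\hat\phi_{1} = -0.1300

The Yule-Walker equations for an AR(p) process read, in matrix form,
  Gamma_p phi = r_p,   with   (Gamma_p)_{ij} = gamma(|i - j|),
                       (r_p)_i = gamma(i),   i,j = 1..p.
Substitute the sample gammas (Toeplitz matrix and right-hand side of size 2):
  Gamma_p = [[1.2605, -0.2768], [-0.2768, 1.2605]]
  r_p     = [-0.2768, 0.5503]
Written out:
  1.2605 phi_1 - 0.2768 phi_2 = -0.2768
  -0.2768 phi_1 + 1.2605 phi_2 = 0.5503
Solve by Cramer's rule:
  det = gamma(0)^2 - gamma(1)^2 = (1.2605)^2 - (-0.2768)^2 = 1.58886025 - 0.07661824 = 1.51224201
  phi_hat_1 = [gamma(1) gamma(0) - gamma(1) gamma(2)] / det = [(-0.2768)(1.2605) - (-0.2768)(0.5503)] / 1.51224201 = -0.19658336 / 1.51224201 = -0.13
  phi_hat_2 = [gamma(0) gamma(2) - gamma(1)^2] / det = [(1.2605)(0.5503) - (-0.2768)^2] / 1.51224201 = 0.61703491 / 1.51224201 = 0.408
So phi_hat = [-0.1300, 0.4080].
Therefore phi_hat_1 = -0.1300.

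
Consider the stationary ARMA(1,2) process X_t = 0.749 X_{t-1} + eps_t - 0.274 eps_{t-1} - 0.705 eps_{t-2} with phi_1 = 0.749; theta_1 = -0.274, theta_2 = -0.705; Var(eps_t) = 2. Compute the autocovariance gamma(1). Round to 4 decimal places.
\gamma(1) = 1.0344

Multiply the model equation by X_{t-k} and take expectations. With theta_0 = psi_0 = 1 and psi_j the MA(infinity) weights, this gives
  gamma(k) - sum_i phi_i gamma(k-i) = c_k,
  c_k = sigma^2 * sum_{j=k..q} theta_j psi_{j-k}   (c_k = 0 for k > q),
using gamma(-m) = gamma(m).
psi-weights needed (psi_j = theta_j + sum_i phi_i psi_{j-i}):
  psi_1 = theta_1 + phi_1 = -0.274 + (0.749) = 0.475
  psi_2 = theta_2 + phi_1 psi_1 = -0.705 + (0.749)(0.475) = -0.349225
Right-hand sides:
  c_0 = sigma^2 (1 + theta_1 psi_1 + theta_2 psi_2) = 2 * (1 + (-0.274)(0.475) + (-0.705)(-0.349225)) = 2 * 1.116054 = 2.232107
  c_1 = sigma^2 (theta_1 + theta_2 psi_1) = 2 * (-0.274 + (-0.705)(0.475)) = -1.21775
  c_2 = sigma^2 theta_2 = 2 * (-0.705) = -1.41
Equations for k = 0 and k = 1 (AR order 1):
  gamma(0) = phi_1 gamma(1) + c_0
  gamma(1) = phi_1 gamma(0) + c_1
Substituting the second into the first: gamma(0) (1 - phi_1^2) = c_0 + phi_1 c_1, so
  gamma(0) = (c_0 + phi_1 c_1) / (1 - phi_1^2) = (2.232107 + (0.749)(-1.21775)) / (1 - (0.749)^2) = 1.320012 / 0.438999 = 3.006869.
  gamma(1) = phi_1 gamma(0) + c_1 = (0.749)(3.006869) + (-1.21775) = 1.034395.
Therefore gamma(1) = 1.0344 (to 4 decimal places).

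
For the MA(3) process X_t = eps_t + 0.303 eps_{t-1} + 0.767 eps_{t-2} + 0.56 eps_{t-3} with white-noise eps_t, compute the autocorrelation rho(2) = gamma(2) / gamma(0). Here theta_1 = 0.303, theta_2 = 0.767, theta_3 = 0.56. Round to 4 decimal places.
\rho(2) = 0.4698

For an MA(q) process with theta_0 = 1, the autocovariance is
  gamma(k) = sigma^2 * sum_{i=0..q-k} theta_i * theta_{i+k},
and rho(k) = gamma(k) / gamma(0). Sigma^2 cancels.
  numerator   = (1)*(0.767) + (0.303)*(0.56) = 0.93668.
  denominator = (1)^2 + (0.303)^2 + (0.767)^2 + (0.56)^2 = 1.993698.
  rho(2) = 0.93668 / 1.993698 = 0.4698.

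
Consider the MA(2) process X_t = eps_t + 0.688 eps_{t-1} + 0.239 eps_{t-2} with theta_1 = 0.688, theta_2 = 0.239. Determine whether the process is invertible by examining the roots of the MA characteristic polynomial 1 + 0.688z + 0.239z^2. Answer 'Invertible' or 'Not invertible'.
\text{Invertible}

The MA(q) characteristic polynomial is P(z) = 1 + 0.688z + 0.239z^2.
Invertibility requires all roots to lie outside the unit circle, i.e. |z| > 1 for every root.
Set 1 + (0.688) z + (0.239) z^2 = 0, i.e. a z^2 + b z + c = 0 with a = 0.239, b = 0.688, c = 1.
Discriminant D = b^2 - 4ac = (0.688)^2 - 4*(0.239)*1 = 0.473344 - (0.956) = -0.482656.
D < 0, so the roots are the complex-conjugate pair z = (-b +/- i sqrt(-D)) / (2a) = -1.4393 +/- 1.4534i.
For a conjugate pair |z|^2 = z * conj(z) = (product of roots) = c/a = 1/(0.239) = 4.1841, so |z| = sqrt(4.1841) = 2.0455 for both roots.
Moduli of all roots: 2.0455, 2.0455.
All moduli strictly greater than 1? Yes.
Verdict: Invertible.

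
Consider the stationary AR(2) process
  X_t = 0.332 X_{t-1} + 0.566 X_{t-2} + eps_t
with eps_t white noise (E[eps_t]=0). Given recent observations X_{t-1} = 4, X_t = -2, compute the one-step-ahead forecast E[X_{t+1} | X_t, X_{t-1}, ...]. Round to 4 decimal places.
E[X_{t+1} \mid \mathcal F_t] = 1.6000

For an AR(p) model X_t = c + sum_i phi_i X_{t-i} + eps_t, the
one-step-ahead conditional mean is
  E[X_{t+1} | X_t, ...] = c + sum_i phi_i X_{t+1-i}.
Substitute known values:
  E[X_{t+1} | ...] = (0.332) * (-2) + (0.566) * (4)
                   = 1.6000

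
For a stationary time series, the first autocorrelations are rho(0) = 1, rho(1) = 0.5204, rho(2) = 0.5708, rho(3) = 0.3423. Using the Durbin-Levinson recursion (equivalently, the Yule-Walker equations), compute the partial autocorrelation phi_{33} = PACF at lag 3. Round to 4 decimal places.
\phi_{33} = -0.0770

The PACF at lag k is phi_{kk}, the last component of the solution
to the Yule-Walker system G_k phi = r_k where
  (G_k)_{ij} = rho(|i - j|), (r_k)_i = rho(i), i,j = 1..k.
Equivalently, Durbin-Levinson gives phi_{kk} iteratively:
  phi_{11} = rho(1)
  phi_{kk} = [rho(k) - sum_{j=1..k-1} phi_{k-1,j} rho(k-j)]
            / [1 - sum_{j=1..k-1} phi_{k-1,j} rho(j)],
  phi_{k,j} = phi_{k-1,j} - phi_{kk} phi_{k-1,k-j},  j = 1..k-1.
Step k = 1:
  phi_11 = rho(1) = 0.5204.
Step k = 2:
  phi_22 = [rho(2) - phi_11 rho(1)] / [1 - phi_11 rho(1)] = [0.5708 - (0.5204)(0.5204)] / [1 - (0.5204)(0.5204)]
         = 0.29998384 / 0.72918384 = 0.411397.
  Update: phi_21 = phi_11 - phi_22 phi_11 = 0.5204 - (0.411397)(0.5204) = 0.306309.
Step k = 3:
  phi_33 = [rho(3) - phi_21 rho(2) - phi_22 rho(1)] / [1 - phi_21 rho(1) - phi_22 rho(2)]
    numerator   = 0.3423 - (0.306309)(0.5708) - (0.411397)(0.5204) = -0.04663211
    denominator = 1 - (0.306309)(0.5204) - (0.411397)(0.5708) = 0.60577147
  phi_33 = -0.04663211 / 0.60577147 = -0.077.
Therefore phi_{33} = -0.0770.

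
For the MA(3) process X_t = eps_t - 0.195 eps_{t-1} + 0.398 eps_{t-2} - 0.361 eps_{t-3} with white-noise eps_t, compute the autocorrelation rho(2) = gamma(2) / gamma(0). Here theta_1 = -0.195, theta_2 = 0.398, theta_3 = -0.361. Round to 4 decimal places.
\rho(2) = 0.3530

For an MA(q) process with theta_0 = 1, the autocovariance is
  gamma(k) = sigma^2 * sum_{i=0..q-k} theta_i * theta_{i+k},
and rho(k) = gamma(k) / gamma(0). Sigma^2 cancels.
  numerator   = (1)*(0.398) + (-0.195)*(-0.361) = 0.468395.
  denominator = (1)^2 + (-0.195)^2 + (0.398)^2 + (-0.361)^2 = 1.32675.
  rho(2) = 0.468395 / 1.32675 = 0.3530.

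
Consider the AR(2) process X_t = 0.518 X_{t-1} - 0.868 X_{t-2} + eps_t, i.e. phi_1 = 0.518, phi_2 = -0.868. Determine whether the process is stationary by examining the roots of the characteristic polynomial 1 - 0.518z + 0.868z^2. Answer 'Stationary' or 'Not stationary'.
\text{Stationary}

The AR(p) characteristic polynomial is P(z) = 1 - 0.518z + 0.868z^2.
Stationarity requires all roots to lie outside the unit circle, i.e. |z| > 1 for every root.
Set 1 + (-0.518) z + (0.868) z^2 = 0, i.e. a z^2 + b z + c = 0 with a = 0.868, b = -0.518, c = 1.
Discriminant D = b^2 - 4ac = (-0.518)^2 - 4*(0.868)*1 = 0.268324 - (3.472) = -3.203676.
D < 0, so the roots are the complex-conjugate pair z = (-b +/- i sqrt(-D)) / (2a) = 0.2984 +/- 1.031i.
For a conjugate pair |z|^2 = z * conj(z) = (product of roots) = c/a = 1/(0.868) = 1.152074, so |z| = sqrt(1.152074) = 1.0733 for both roots.
Moduli of all roots: 1.0733, 1.0733.
All moduli strictly greater than 1? Yes.
Verdict: Stationary.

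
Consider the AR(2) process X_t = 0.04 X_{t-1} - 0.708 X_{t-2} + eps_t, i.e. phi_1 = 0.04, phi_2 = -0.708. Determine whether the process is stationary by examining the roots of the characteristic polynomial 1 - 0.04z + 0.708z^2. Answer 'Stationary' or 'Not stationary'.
\text{Stationary}

The AR(p) characteristic polynomial is P(z) = 1 - 0.04z + 0.708z^2.
Stationarity requires all roots to lie outside the unit circle, i.e. |z| > 1 for every root.
Set 1 + (-0.04) z + (0.708) z^2 = 0, i.e. a z^2 + b z + c = 0 with a = 0.708, b = -0.04, c = 1.
Discriminant D = b^2 - 4ac = (-0.04)^2 - 4*(0.708)*1 = 0.0016 - (2.832) = -2.8304.
D < 0, so the roots are the complex-conjugate pair z = (-b +/- i sqrt(-D)) / (2a) = 0.0282 +/- 1.1881i.
For a conjugate pair |z|^2 = z * conj(z) = (product of roots) = c/a = 1/(0.708) = 1.412429, so |z| = sqrt(1.412429) = 1.1885 for both roots.
Moduli of all roots: 1.1885, 1.1885.
All moduli strictly greater than 1? Yes.
Verdict: Stationary.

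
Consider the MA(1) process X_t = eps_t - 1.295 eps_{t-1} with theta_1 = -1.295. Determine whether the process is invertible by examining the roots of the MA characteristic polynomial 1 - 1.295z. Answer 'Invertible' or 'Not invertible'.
\text{Not invertible}

The MA(q) characteristic polynomial is P(z) = 1 - 1.295z.
Invertibility requires all roots to lie outside the unit circle, i.e. |z| > 1 for every root.
This is linear in z: 1 + (-1.295) z = 0  =>  z = -1/(-1.295) = 0.772201,  |z| = 0.772201.
Moduli of all roots: 0.7722.
All moduli strictly greater than 1? No.
Verdict: Not invertible.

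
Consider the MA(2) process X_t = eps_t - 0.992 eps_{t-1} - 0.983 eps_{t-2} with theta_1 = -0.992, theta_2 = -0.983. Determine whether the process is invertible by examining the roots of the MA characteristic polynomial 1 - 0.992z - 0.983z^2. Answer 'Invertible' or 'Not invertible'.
\text{Not invertible}

The MA(q) characteristic polynomial is P(z) = 1 - 0.992z - 0.983z^2.
Invertibility requires all roots to lie outside the unit circle, i.e. |z| > 1 for every root.
Set 1 + (-0.992) z + (-0.983) z^2 = 0, i.e. a z^2 + b z + c = 0 with a = -0.983, b = -0.992, c = 1.
Discriminant D = b^2 - 4ac = (-0.992)^2 - 4*(-0.983)*1 = 0.984064 - (-3.932) = 4.916064.
D >= 0, so the roots are real: z = (-b +/- sqrt(D)) / (2a) = (0.992 +/- 2.21722) / (-1.966).
  z_1 = (0.992 + 2.21722) / (-1.966) = -1.6324,   |z_1| = 1.6324.
  z_2 = (0.992 - 2.21722) / (-1.966) = 0.6232,   |z_2| = 0.6232.
Moduli of all roots: 1.6324, 0.6232.
All moduli strictly greater than 1? No.
Verdict: Not invertible.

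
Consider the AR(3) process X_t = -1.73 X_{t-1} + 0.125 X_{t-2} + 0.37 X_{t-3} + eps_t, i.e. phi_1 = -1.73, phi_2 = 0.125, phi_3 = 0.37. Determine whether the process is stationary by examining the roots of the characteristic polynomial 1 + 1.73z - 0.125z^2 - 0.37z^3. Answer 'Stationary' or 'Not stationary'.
\text{Not stationary}

The AR(p) characteristic polynomial is P(z) = 1 + 1.73z - 0.125z^2 - 0.37z^3.
Stationarity requires all roots to lie outside the unit circle, i.e. |z| > 1 for every root.
Degree 3: look for a simple real root z0 first, then factor out (1 - z/z0) and solve the remaining quadratic.
Testing z0 = -2: P(-2) = 1 + (1.73)(-2) + (-0.125)(-2)^2 + (-0.37)(-2)^3
  = 1 + (-3.46) + (-0.5) + (2.96) = 0.  So z_0 = -2 is a root, |z_0| = 2.
Divide out the factor (1 + 0.5 z) = (1 - z/z0) (since 1/z0 = -0.5):
  P(z) = (1 + 0.5 z)(1 + (1.23) z + (-0.74) z^2)
  [check: z-coef 1.23 - (-0.5) = 1.73; z^2-coef -0.74 - (-0.5)(1.23) = -0.125; z^3-coef -(-0.5)(-0.74) = -0.37.]
Remaining roots from the quadratic factor 1 + (1.23) z + (-0.74) z^2:
  Set 1 + (1.23) z + (-0.74) z^2 = 0, i.e. a z^2 + b z + c = 0 with a = -0.74, b = 1.23, c = 1.
  Discriminant D = b^2 - 4ac = (1.23)^2 - 4*(-0.74)*1 = 1.5129 - (-2.96) = 4.4729.
  D >= 0, so the roots are real: z = (-b +/- sqrt(D)) / (2a) = (-1.23 +/- 2.114923) / (-1.48).
    z_1 = (-1.23 + 2.114923) / (-1.48) = -0.5979,   |z_1| = 0.5979.
    z_2 = (-1.23 - 2.114923) / (-1.48) = 2.2601,   |z_2| = 2.2601.
Moduli of all roots: 2.0000, 0.5979, 2.2601.
All moduli strictly greater than 1? No.
Verdict: Not stationary.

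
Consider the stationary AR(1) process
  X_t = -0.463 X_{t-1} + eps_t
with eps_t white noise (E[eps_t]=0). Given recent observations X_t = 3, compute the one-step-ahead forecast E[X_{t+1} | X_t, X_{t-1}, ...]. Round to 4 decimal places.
E[X_{t+1} \mid \mathcal F_t] = -1.3890

For an AR(p) model X_t = c + sum_i phi_i X_{t-i} + eps_t, the
one-step-ahead conditional mean is
  E[X_{t+1} | X_t, ...] = c + sum_i phi_i X_{t+1-i}.
Substitute known values:
  E[X_{t+1} | ...] = (-0.463) * (3)
                   = -1.3890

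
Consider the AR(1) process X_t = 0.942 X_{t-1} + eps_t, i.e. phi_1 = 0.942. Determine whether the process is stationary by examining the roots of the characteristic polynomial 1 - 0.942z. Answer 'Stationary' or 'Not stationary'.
\text{Stationary}

The AR(p) characteristic polynomial is P(z) = 1 - 0.942z.
Stationarity requires all roots to lie outside the unit circle, i.e. |z| > 1 for every root.
This is linear in z: 1 + (-0.942) z = 0  =>  z = -1/(-0.942) = 1.061571,  |z| = 1.061571.
Moduli of all roots: 1.0616.
All moduli strictly greater than 1? Yes.
Verdict: Stationary.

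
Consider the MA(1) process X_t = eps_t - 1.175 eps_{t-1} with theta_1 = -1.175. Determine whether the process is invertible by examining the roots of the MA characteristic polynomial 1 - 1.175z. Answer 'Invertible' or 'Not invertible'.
\text{Not invertible}

The MA(q) characteristic polynomial is P(z) = 1 - 1.175z.
Invertibility requires all roots to lie outside the unit circle, i.e. |z| > 1 for every root.
This is linear in z: 1 + (-1.175) z = 0  =>  z = -1/(-1.175) = 0.851064,  |z| = 0.851064.
Moduli of all roots: 0.8511.
All moduli strictly greater than 1? No.
Verdict: Not invertible.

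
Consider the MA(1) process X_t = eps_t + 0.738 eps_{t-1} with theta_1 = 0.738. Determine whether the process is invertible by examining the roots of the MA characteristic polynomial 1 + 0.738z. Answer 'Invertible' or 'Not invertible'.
\text{Invertible}

The MA(q) characteristic polynomial is P(z) = 1 + 0.738z.
Invertibility requires all roots to lie outside the unit circle, i.e. |z| > 1 for every root.
This is linear in z: 1 + (0.738) z = 0  =>  z = -1/(0.738) = -1.355014,  |z| = 1.355014.
Moduli of all roots: 1.3550.
All moduli strictly greater than 1? Yes.
Verdict: Invertible.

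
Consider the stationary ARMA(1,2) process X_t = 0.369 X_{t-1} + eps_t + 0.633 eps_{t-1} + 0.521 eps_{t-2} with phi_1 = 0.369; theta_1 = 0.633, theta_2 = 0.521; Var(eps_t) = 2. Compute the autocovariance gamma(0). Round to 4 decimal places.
\gamma(0) = 5.8450

Multiply the model equation by X_{t-k} and take expectations. With theta_0 = psi_0 = 1 and psi_j the MA(infinity) weights, this gives
  gamma(k) - sum_i phi_i gamma(k-i) = c_k,
  c_k = sigma^2 * sum_{j=k..q} theta_j psi_{j-k}   (c_k = 0 for k > q),
using gamma(-m) = gamma(m).
psi-weights needed (psi_j = theta_j + sum_i phi_i psi_{j-i}):
  psi_1 = theta_1 + phi_1 = 0.633 + (0.369) = 1.002
  psi_2 = theta_2 + phi_1 psi_1 = 0.521 + (0.369)(1.002) = 0.890738
Right-hand sides:
  c_0 = sigma^2 (1 + theta_1 psi_1 + theta_2 psi_2) = 2 * (1 + (0.633)(1.002) + (0.521)(0.890738)) = 2 * 2.09834 = 4.196681
  c_1 = sigma^2 (theta_1 + theta_2 psi_1) = 2 * (0.633 + (0.521)(1.002)) = 2.310084
  c_2 = sigma^2 theta_2 = 2 * (0.521) = 1.042
Equations for k = 0 and k = 1 (AR order 1):
  gamma(0) = phi_1 gamma(1) + c_0
  gamma(1) = phi_1 gamma(0) + c_1
Substituting the second into the first: gamma(0) (1 - phi_1^2) = c_0 + phi_1 c_1, so
  gamma(0) = (c_0 + phi_1 c_1) / (1 - phi_1^2) = (4.196681 + (0.369)(2.310084)) / (1 - (0.369)^2) = 5.049102 / 0.863839 = 5.844957.
Therefore gamma(0) = 5.8450 (to 4 decimal places).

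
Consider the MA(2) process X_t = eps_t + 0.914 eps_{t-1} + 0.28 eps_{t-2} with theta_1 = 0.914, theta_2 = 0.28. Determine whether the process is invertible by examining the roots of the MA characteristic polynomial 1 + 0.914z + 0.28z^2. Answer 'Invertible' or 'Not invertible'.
\text{Invertible}

The MA(q) characteristic polynomial is P(z) = 1 + 0.914z + 0.28z^2.
Invertibility requires all roots to lie outside the unit circle, i.e. |z| > 1 for every root.
Set 1 + (0.914) z + (0.28) z^2 = 0, i.e. a z^2 + b z + c = 0 with a = 0.28, b = 0.914, c = 1.
Discriminant D = b^2 - 4ac = (0.914)^2 - 4*(0.28)*1 = 0.835396 - (1.12) = -0.284604.
D < 0, so the roots are the complex-conjugate pair z = (-b +/- i sqrt(-D)) / (2a) = -1.6321 +/- 0.9526i.
For a conjugate pair |z|^2 = z * conj(z) = (product of roots) = c/a = 1/(0.28) = 3.571429, so |z| = sqrt(3.571429) = 1.8898 for both roots.
Moduli of all roots: 1.8898, 1.8898.
All moduli strictly greater than 1? Yes.
Verdict: Invertible.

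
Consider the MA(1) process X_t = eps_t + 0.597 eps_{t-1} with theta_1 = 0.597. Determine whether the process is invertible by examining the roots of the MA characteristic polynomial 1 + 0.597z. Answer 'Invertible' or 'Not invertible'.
\text{Invertible}

The MA(q) characteristic polynomial is P(z) = 1 + 0.597z.
Invertibility requires all roots to lie outside the unit circle, i.e. |z| > 1 for every root.
This is linear in z: 1 + (0.597) z = 0  =>  z = -1/(0.597) = -1.675042,  |z| = 1.675042.
Moduli of all roots: 1.6750.
All moduli strictly greater than 1? Yes.
Verdict: Invertible.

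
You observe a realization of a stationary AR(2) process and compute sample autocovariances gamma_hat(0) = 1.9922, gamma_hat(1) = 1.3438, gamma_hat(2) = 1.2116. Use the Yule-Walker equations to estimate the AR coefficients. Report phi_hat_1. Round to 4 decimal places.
\hat\phi_{1} = 0.4849

The Yule-Walker equations for an AR(p) process read, in matrix form,
  Gamma_p phi = r_p,   with   (Gamma_p)_{ij} = gamma(|i - j|),
                       (r_p)_i = gamma(i),   i,j = 1..p.
Substitute the sample gammas (Toeplitz matrix and right-hand side of size 2):
  Gamma_p = [[1.9922, 1.3438], [1.3438, 1.9922]]
  r_p     = [1.3438, 1.2116]
Written out:
  1.9922 phi_1 + 1.3438 phi_2 = 1.3438
  1.3438 phi_1 + 1.9922 phi_2 = 1.2116
Solve by Cramer's rule:
  det = gamma(0)^2 - gamma(1)^2 = (1.9922)^2 - (1.3438)^2 = 3.96886084 - 1.80579844 = 2.1630624
  phi_hat_1 = [gamma(1) gamma(0) - gamma(1) gamma(2)] / det = [(1.3438)(1.9922) - (1.3438)(1.2116)] / 2.1630624 = 1.04897028 / 2.1630624 = 0.4849
  phi_hat_2 = [gamma(0) gamma(2) - gamma(1)^2] / det = [(1.9922)(1.2116) - (1.3438)^2] / 2.1630624 = 0.60795108 / 2.1630624 = 0.2811
So phi_hat = [0.4849, 0.2811].
Therefore phi_hat_1 = 0.4849.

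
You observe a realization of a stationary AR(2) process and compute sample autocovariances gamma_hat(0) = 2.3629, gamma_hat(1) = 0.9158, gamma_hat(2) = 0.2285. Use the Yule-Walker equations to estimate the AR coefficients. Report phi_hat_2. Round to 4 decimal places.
\hat\phi_{2} = -0.0630

The Yule-Walker equations for an AR(p) process read, in matrix form,
  Gamma_p phi = r_p,   with   (Gamma_p)_{ij} = gamma(|i - j|),
                       (r_p)_i = gamma(i),   i,j = 1..p.
Substitute the sample gammas (Toeplitz matrix and right-hand side of size 2):
  Gamma_p = [[2.3629, 0.9158], [0.9158, 2.3629]]
  r_p     = [0.9158, 0.2285]
Written out:
  2.3629 phi_1 + 0.9158 phi_2 = 0.9158
  0.9158 phi_1 + 2.3629 phi_2 = 0.2285
Solve by Cramer's rule:
  det = gamma(0)^2 - gamma(1)^2 = (2.3629)^2 - (0.9158)^2 = 5.58329641 - 0.83868964 = 4.74460677
  phi_hat_1 = [gamma(1) gamma(0) - gamma(1) gamma(2)] / det = [(0.9158)(2.3629) - (0.9158)(0.2285)] / 4.74460677 = 1.95468352 / 4.74460677 = 0.412
  phi_hat_2 = [gamma(0) gamma(2) - gamma(1)^2] / det = [(2.3629)(0.2285) - (0.9158)^2] / 4.74460677 = -0.29876699 / 4.74460677 = -0.063
So phi_hat = [0.4120, -0.0630].
Therefore phi_hat_2 = -0.0630.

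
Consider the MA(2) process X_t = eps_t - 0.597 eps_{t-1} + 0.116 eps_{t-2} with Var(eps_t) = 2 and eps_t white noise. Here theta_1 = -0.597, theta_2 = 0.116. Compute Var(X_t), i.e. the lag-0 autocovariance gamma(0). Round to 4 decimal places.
\gamma(0) = 2.7397

For an MA(q) process X_t = eps_t + sum_i theta_i eps_{t-i} with
Var(eps_t) = sigma^2, the variance is
  gamma(0) = sigma^2 * (1 + sum_i theta_i^2).
  sum_i theta_i^2 = (-0.597)^2 + (0.116)^2 = 0.356409 + 0.013456 = 0.369865.
  gamma(0) = 2 * (1 + 0.369865) = 2 * 1.369865 = 2.73973, which rounds to 2.7397.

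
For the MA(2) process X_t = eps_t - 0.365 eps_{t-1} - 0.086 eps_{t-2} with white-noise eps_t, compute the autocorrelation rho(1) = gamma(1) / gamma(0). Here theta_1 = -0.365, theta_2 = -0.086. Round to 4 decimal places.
\rho(1) = -0.2925

For an MA(q) process with theta_0 = 1, the autocovariance is
  gamma(k) = sigma^2 * sum_{i=0..q-k} theta_i * theta_{i+k},
and rho(k) = gamma(k) / gamma(0). Sigma^2 cancels.
  numerator   = (1)*(-0.365) + (-0.365)*(-0.086) = -0.33361.
  denominator = (1)^2 + (-0.365)^2 + (-0.086)^2 = 1.140621.
  rho(1) = -0.33361 / 1.140621 = -0.2925.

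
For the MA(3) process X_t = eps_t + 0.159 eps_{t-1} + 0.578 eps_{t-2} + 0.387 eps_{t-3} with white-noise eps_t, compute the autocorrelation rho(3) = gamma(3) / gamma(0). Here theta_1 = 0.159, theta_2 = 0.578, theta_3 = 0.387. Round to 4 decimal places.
\rho(3) = 0.2564

For an MA(q) process with theta_0 = 1, the autocovariance is
  gamma(k) = sigma^2 * sum_{i=0..q-k} theta_i * theta_{i+k},
and rho(k) = gamma(k) / gamma(0). Sigma^2 cancels.
  numerator   = (1)*(0.387) = 0.387.
  denominator = (1)^2 + (0.159)^2 + (0.578)^2 + (0.387)^2 = 1.509134.
  rho(3) = 0.387 / 1.509134 = 0.2564.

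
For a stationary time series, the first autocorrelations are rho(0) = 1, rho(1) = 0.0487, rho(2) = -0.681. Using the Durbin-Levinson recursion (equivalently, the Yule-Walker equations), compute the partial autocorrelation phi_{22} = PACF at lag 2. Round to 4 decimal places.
\phi_{22} = -0.6850

The PACF at lag k is phi_{kk}, the last component of the solution
to the Yule-Walker system G_k phi = r_k where
  (G_k)_{ij} = rho(|i - j|), (r_k)_i = rho(i), i,j = 1..k.
Equivalently, Durbin-Levinson gives phi_{kk} iteratively:
  phi_{11} = rho(1)
  phi_{kk} = [rho(k) - sum_{j=1..k-1} phi_{k-1,j} rho(k-j)]
            / [1 - sum_{j=1..k-1} phi_{k-1,j} rho(j)],
  phi_{k,j} = phi_{k-1,j} - phi_{kk} phi_{k-1,k-j},  j = 1..k-1.
Step k = 1:
  phi_11 = rho(1) = 0.0487.
Step k = 2:
  phi_22 = [rho(2) - phi_11 rho(1)] / [1 - phi_11 rho(1)] = [-0.681 - (0.0487)(0.0487)] / [1 - (0.0487)(0.0487)]
         = -0.68337169 / 0.99762831 = -0.685.
Therefore phi_{22} = -0.6850.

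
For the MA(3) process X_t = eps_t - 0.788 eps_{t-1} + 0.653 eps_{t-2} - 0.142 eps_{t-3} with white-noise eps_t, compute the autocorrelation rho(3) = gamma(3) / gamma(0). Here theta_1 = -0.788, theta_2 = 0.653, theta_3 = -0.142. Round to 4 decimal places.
\rho(3) = -0.0687

For an MA(q) process with theta_0 = 1, the autocovariance is
  gamma(k) = sigma^2 * sum_{i=0..q-k} theta_i * theta_{i+k},
and rho(k) = gamma(k) / gamma(0). Sigma^2 cancels.
  numerator   = (1)*(-0.142) = -0.142.
  denominator = (1)^2 + (-0.788)^2 + (0.653)^2 + (-0.142)^2 = 2.067517.
  rho(3) = -0.142 / 2.067517 = -0.0687.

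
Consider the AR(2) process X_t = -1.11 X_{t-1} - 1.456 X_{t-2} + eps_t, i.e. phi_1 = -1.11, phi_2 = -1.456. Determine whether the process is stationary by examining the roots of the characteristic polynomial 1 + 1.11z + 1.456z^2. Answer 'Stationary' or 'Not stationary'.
\text{Not stationary}

The AR(p) characteristic polynomial is P(z) = 1 + 1.11z + 1.456z^2.
Stationarity requires all roots to lie outside the unit circle, i.e. |z| > 1 for every root.
Set 1 + (1.11) z + (1.456) z^2 = 0, i.e. a z^2 + b z + c = 0 with a = 1.456, b = 1.11, c = 1.
Discriminant D = b^2 - 4ac = (1.11)^2 - 4*(1.456)*1 = 1.2321 - (5.824) = -4.5919.
D < 0, so the roots are the complex-conjugate pair z = (-b +/- i sqrt(-D)) / (2a) = -0.3812 +/- 0.7359i.
For a conjugate pair |z|^2 = z * conj(z) = (product of roots) = c/a = 1/(1.456) = 0.686813, so |z| = sqrt(0.686813) = 0.8287 for both roots.
Moduli of all roots: 0.8287, 0.8287.
All moduli strictly greater than 1? No.
Verdict: Not stationary.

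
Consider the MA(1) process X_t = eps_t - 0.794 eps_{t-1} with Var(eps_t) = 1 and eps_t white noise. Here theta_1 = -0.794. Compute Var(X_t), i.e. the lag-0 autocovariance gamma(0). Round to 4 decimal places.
\gamma(0) = 1.6304

For an MA(q) process X_t = eps_t + sum_i theta_i eps_{t-i} with
Var(eps_t) = sigma^2, the variance is
  gamma(0) = sigma^2 * (1 + sum_i theta_i^2).
  sum_i theta_i^2 = (-0.794)^2 = 0.630436.
  gamma(0) = 1 * (1 + 0.630436) = 1 * 1.630436 = 1.630436, which rounds to 1.6304.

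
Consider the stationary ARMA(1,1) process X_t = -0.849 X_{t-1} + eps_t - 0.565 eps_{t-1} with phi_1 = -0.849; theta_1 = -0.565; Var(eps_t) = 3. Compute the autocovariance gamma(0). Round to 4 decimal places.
\gamma(0) = 24.4836

Multiply the model equation by X_{t-k} and take expectations. With theta_0 = psi_0 = 1 and psi_j the MA(infinity) weights, this gives
  gamma(k) - sum_i phi_i gamma(k-i) = c_k,
  c_k = sigma^2 * sum_{j=k..q} theta_j psi_{j-k}   (c_k = 0 for k > q),
using gamma(-m) = gamma(m).
psi-weights needed (psi_j = theta_j + sum_i phi_i psi_{j-i}):
  psi_1 = theta_1 + phi_1 = -0.565 + (-0.849) = -1.414
Right-hand sides:
  c_0 = sigma^2 (1 + theta_1 psi_1) = 3 * (1 + (-0.565)(-1.414)) = 3 * 1.79891 = 5.39673
  c_1 = sigma^2 theta_1 = 3 * (-0.565) = -1.695
  c_2 = 0
Equations for k = 0 and k = 1 (AR order 1):
  gamma(0) = phi_1 gamma(1) + c_0
  gamma(1) = phi_1 gamma(0) + c_1
Substituting the second into the first: gamma(0) (1 - phi_1^2) = c_0 + phi_1 c_1, so
  gamma(0) = (c_0 + phi_1 c_1) / (1 - phi_1^2) = (5.39673 + (-0.849)(-1.695)) / (1 - (-0.849)^2) = 6.835785 / 0.279199 = 24.483558.
Therefore gamma(0) = 24.4836 (to 4 decimal places).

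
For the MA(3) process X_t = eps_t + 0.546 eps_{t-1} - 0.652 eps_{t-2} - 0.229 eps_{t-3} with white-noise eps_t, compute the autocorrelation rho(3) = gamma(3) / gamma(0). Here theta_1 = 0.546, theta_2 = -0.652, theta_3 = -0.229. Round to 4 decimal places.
\rho(3) = -0.1290

For an MA(q) process with theta_0 = 1, the autocovariance is
  gamma(k) = sigma^2 * sum_{i=0..q-k} theta_i * theta_{i+k},
and rho(k) = gamma(k) / gamma(0). Sigma^2 cancels.
  numerator   = (1)*(-0.229) = -0.229.
  denominator = (1)^2 + (0.546)^2 + (-0.652)^2 + (-0.229)^2 = 1.775661.
  rho(3) = -0.229 / 1.775661 = -0.1290.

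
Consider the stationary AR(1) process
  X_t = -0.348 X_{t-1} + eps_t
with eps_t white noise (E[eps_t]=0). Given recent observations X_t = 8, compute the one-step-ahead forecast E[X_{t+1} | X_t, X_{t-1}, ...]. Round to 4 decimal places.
E[X_{t+1} \mid \mathcal F_t] = -2.7840

For an AR(p) model X_t = c + sum_i phi_i X_{t-i} + eps_t, the
one-step-ahead conditional mean is
  E[X_{t+1} | X_t, ...] = c + sum_i phi_i X_{t+1-i}.
Substitute known values:
  E[X_{t+1} | ...] = (-0.348) * (8)
                   = -2.7840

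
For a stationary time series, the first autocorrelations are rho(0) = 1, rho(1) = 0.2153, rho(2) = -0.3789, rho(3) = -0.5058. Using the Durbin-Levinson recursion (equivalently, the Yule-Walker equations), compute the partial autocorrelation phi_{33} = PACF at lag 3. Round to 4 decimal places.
\phi_{33} = -0.3820

The PACF at lag k is phi_{kk}, the last component of the solution
to the Yule-Walker system G_k phi = r_k where
  (G_k)_{ij} = rho(|i - j|), (r_k)_i = rho(i), i,j = 1..k.
Equivalently, Durbin-Levinson gives phi_{kk} iteratively:
  phi_{11} = rho(1)
  phi_{kk} = [rho(k) - sum_{j=1..k-1} phi_{k-1,j} rho(k-j)]
            / [1 - sum_{j=1..k-1} phi_{k-1,j} rho(j)],
  phi_{k,j} = phi_{k-1,j} - phi_{kk} phi_{k-1,k-j},  j = 1..k-1.
Step k = 1:
  phi_11 = rho(1) = 0.2153.
Step k = 2:
  phi_22 = [rho(2) - phi_11 rho(1)] / [1 - phi_11 rho(1)] = [-0.3789 - (0.2153)(0.2153)] / [1 - (0.2153)(0.2153)]
         = -0.42525409 / 0.95364591 = -0.445925.
  Update: phi_21 = phi_11 - phi_22 phi_11 = 0.2153 - (-0.445925)(0.2153) = 0.311308.
Step k = 3:
  phi_33 = [rho(3) - phi_21 rho(2) - phi_22 rho(1)] / [1 - phi_21 rho(1) - phi_22 rho(2)]
    numerator   = -0.5058 - (0.311308)(-0.3789) - (-0.445925)(0.2153) = -0.29183802
    denominator = 1 - (0.311308)(0.2153) - (-0.445925)(-0.3789) = 0.76401469
  phi_33 = -0.29183802 / 0.76401469 = -0.382.
Therefore phi_{33} = -0.3820.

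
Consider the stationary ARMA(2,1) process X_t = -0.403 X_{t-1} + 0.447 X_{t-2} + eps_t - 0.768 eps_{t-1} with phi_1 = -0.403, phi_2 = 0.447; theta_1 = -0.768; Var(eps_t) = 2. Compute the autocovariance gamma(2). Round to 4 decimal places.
\gamma(2) = 11.8151

Multiply the model equation by X_{t-k} and take expectations. With theta_0 = psi_0 = 1 and psi_j the MA(infinity) weights, this gives
  gamma(k) - sum_i phi_i gamma(k-i) = c_k,
  c_k = sigma^2 * sum_{j=k..q} theta_j psi_{j-k}   (c_k = 0 for k > q),
using gamma(-m) = gamma(m).
psi-weights needed (psi_j = theta_j + sum_i phi_i psi_{j-i}):
  psi_1 = theta_1 + phi_1 = -0.768 + (-0.403) = -1.171
Right-hand sides:
  c_0 = sigma^2 (1 + theta_1 psi_1) = 2 * (1 + (-0.768)(-1.171)) = 2 * 1.899328 = 3.798656
  c_1 = sigma^2 theta_1 = 2 * (-0.768) = -1.536
  c_2 = 0
Equations for k = 0, 1, 2 (AR order 2, c_2 = 0):
  (E0) gamma(0) = phi_1 gamma(1) + phi_2 gamma(2) + c_0
  (E1) gamma(1) = phi_1 gamma(0) + phi_2 gamma(1) + c_1
  (E2) gamma(2) = phi_1 gamma(1) + phi_2 gamma(0)
From (E1): gamma(1) = A gamma(0) + B with
  A = phi_1 / (1 - phi_2) = -0.403 / 0.553 = -0.728752,   B = c_1 / (1 - phi_2) = -1.536 / 0.553 = -2.777577.
Insert (E2) into (E0): gamma(0) (1 - phi_2^2) = phi_1 (1 + phi_2) gamma(1) + c_0.
  phi_1 (1 + phi_2) = (-0.403)(1.447) = -0.583141,   1 - phi_2^2 = 0.800191.
Replace gamma(1) by A gamma(0) + B and collect gamma(0):
  gamma(0) [0.800191 - (-0.583141)(-0.728752)] = (-0.583141)(-2.777577) + 3.798656
  gamma(0) * 0.375226 = 5.418375
  gamma(0) = 5.418375 / 0.375226 = 14.44031.
  gamma(1) = A gamma(0) + B = (-0.728752)(14.44031) + (-2.777577) = -13.300985.
  gamma(2) = phi_1 gamma(1) + phi_2 gamma(0) = (-0.403)(-13.300985) + (0.447)(14.44031) = 11.815115.
Therefore gamma(2) = 11.8151 (to 4 decimal places).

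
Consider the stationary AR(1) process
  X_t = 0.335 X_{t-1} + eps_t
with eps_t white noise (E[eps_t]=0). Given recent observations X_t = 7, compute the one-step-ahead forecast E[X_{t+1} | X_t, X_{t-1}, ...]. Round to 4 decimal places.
E[X_{t+1} \mid \mathcal F_t] = 2.3450

For an AR(p) model X_t = c + sum_i phi_i X_{t-i} + eps_t, the
one-step-ahead conditional mean is
  E[X_{t+1} | X_t, ...] = c + sum_i phi_i X_{t+1-i}.
Substitute known values:
  E[X_{t+1} | ...] = (0.335) * (7)
                   = 2.3450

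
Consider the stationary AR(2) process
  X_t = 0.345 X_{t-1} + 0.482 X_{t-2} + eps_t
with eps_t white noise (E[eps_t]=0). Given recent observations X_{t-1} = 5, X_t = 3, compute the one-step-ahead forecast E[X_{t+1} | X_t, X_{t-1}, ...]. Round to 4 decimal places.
E[X_{t+1} \mid \mathcal F_t] = 3.4450

For an AR(p) model X_t = c + sum_i phi_i X_{t-i} + eps_t, the
one-step-ahead conditional mean is
  E[X_{t+1} | X_t, ...] = c + sum_i phi_i X_{t+1-i}.
Substitute known values:
  E[X_{t+1} | ...] = (0.345) * (3) + (0.482) * (5)
                   = 3.4450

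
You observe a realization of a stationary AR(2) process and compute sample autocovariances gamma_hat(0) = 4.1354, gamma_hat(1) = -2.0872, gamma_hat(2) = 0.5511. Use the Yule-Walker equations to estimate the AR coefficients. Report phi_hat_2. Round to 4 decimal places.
\hat\phi_{2} = -0.1630

The Yule-Walker equations for an AR(p) process read, in matrix form,
  Gamma_p phi = r_p,   with   (Gamma_p)_{ij} = gamma(|i - j|),
                       (r_p)_i = gamma(i),   i,j = 1..p.
Substitute the sample gammas (Toeplitz matrix and right-hand side of size 2):
  Gamma_p = [[4.1354, -2.0872], [-2.0872, 4.1354]]
  r_p     = [-2.0872, 0.5511]
Written out:
  4.1354 phi_1 - 2.0872 phi_2 = -2.0872
  -2.0872 phi_1 + 4.1354 phi_2 = 0.5511
Solve by Cramer's rule:
  det = gamma(0)^2 - gamma(1)^2 = (4.1354)^2 - (-2.0872)^2 = 17.10153316 - 4.35640384 = 12.74512932
  phi_hat_1 = [gamma(1) gamma(0) - gamma(1) gamma(2)] / det = [(-2.0872)(4.1354) - (-2.0872)(0.5511)] / 12.74512932 = -7.48115096 / 12.74512932 = -0.587
  phi_hat_2 = [gamma(0) gamma(2) - gamma(1)^2] / det = [(4.1354)(0.5511) - (-2.0872)^2] / 12.74512932 = -2.0773849 / 12.74512932 = -0.163
So phi_hat = [-0.5870, -0.1630].
Therefore phi_hat_2 = -0.1630.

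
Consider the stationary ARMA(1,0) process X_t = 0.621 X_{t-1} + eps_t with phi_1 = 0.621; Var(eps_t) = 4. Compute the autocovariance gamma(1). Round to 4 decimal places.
\gamma(1) = 4.0432

Multiply the model equation by X_{t-k} and take expectations. With theta_0 = psi_0 = 1 and psi_j the MA(infinity) weights, this gives
  gamma(k) - sum_i phi_i gamma(k-i) = c_k,
  c_k = sigma^2 * sum_{j=k..q} theta_j psi_{j-k}   (c_k = 0 for k > q),
using gamma(-m) = gamma(m).
Pure AR (q = 0): c_0 = sigma^2 = 4, c_k = 0 for k >= 1.
Equations for k = 0 and k = 1 (AR order 1):
  gamma(0) = phi_1 gamma(1) + c_0
  gamma(1) = phi_1 gamma(0) + c_1
Substituting the second into the first: gamma(0) (1 - phi_1^2) = c_0 + phi_1 c_1, so
  gamma(0) = c_0 / (1 - phi_1^2) = 4 / (1 - (0.621)^2) = 4 / 0.614359 = 6.510851.
  gamma(1) = phi_1 gamma(0) = (0.621)(6.510851) = 4.043239.
Therefore gamma(1) = 4.0432 (to 4 decimal places).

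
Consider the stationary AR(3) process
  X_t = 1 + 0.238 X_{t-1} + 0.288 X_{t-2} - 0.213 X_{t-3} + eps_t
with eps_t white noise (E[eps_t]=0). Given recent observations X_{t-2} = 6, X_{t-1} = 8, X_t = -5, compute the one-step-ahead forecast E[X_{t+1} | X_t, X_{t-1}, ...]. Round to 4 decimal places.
E[X_{t+1} \mid \mathcal F_t] = 0.8360

For an AR(p) model X_t = c + sum_i phi_i X_{t-i} + eps_t, the
one-step-ahead conditional mean is
  E[X_{t+1} | X_t, ...] = c + sum_i phi_i X_{t+1-i}.
Substitute known values:
  E[X_{t+1} | ...] = 1 + (0.238) * (-5) + (0.288) * (8) + (-0.213) * (6)
                   = 0.8360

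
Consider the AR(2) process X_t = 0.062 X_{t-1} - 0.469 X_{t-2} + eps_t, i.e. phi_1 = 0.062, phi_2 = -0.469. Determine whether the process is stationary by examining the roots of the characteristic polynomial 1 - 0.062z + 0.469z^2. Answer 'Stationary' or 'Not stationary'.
\text{Stationary}

The AR(p) characteristic polynomial is P(z) = 1 - 0.062z + 0.469z^2.
Stationarity requires all roots to lie outside the unit circle, i.e. |z| > 1 for every root.
Set 1 + (-0.062) z + (0.469) z^2 = 0, i.e. a z^2 + b z + c = 0 with a = 0.469, b = -0.062, c = 1.
Discriminant D = b^2 - 4ac = (-0.062)^2 - 4*(0.469)*1 = 0.003844 - (1.876) = -1.872156.
D < 0, so the roots are the complex-conjugate pair z = (-b +/- i sqrt(-D)) / (2a) = 0.0661 +/- 1.4587i.
For a conjugate pair |z|^2 = z * conj(z) = (product of roots) = c/a = 1/(0.469) = 2.132196, so |z| = sqrt(2.132196) = 1.4602 for both roots.
Moduli of all roots: 1.4602, 1.4602.
All moduli strictly greater than 1? Yes.
Verdict: Stationary.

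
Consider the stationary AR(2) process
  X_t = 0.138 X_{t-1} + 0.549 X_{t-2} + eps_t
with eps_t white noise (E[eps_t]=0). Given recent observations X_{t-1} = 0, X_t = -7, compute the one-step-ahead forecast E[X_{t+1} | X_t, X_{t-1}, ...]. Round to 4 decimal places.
E[X_{t+1} \mid \mathcal F_t] = -0.9660

For an AR(p) model X_t = c + sum_i phi_i X_{t-i} + eps_t, the
one-step-ahead conditional mean is
  E[X_{t+1} | X_t, ...] = c + sum_i phi_i X_{t+1-i}.
Substitute known values:
  E[X_{t+1} | ...] = (0.138) * (-7) + (0.549) * (0)
                   = -0.9660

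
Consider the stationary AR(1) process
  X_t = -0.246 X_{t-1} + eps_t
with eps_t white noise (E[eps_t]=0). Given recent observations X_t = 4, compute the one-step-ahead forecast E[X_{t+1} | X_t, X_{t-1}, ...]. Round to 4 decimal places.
E[X_{t+1} \mid \mathcal F_t] = -0.9840

For an AR(p) model X_t = c + sum_i phi_i X_{t-i} + eps_t, the
one-step-ahead conditional mean is
  E[X_{t+1} | X_t, ...] = c + sum_i phi_i X_{t+1-i}.
Substitute known values:
  E[X_{t+1} | ...] = (-0.246) * (4)
                   = -0.9840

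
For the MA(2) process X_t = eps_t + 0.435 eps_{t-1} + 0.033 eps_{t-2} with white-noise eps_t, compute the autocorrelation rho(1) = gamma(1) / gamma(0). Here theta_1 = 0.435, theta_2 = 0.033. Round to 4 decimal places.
\rho(1) = 0.3775

For an MA(q) process with theta_0 = 1, the autocovariance is
  gamma(k) = sigma^2 * sum_{i=0..q-k} theta_i * theta_{i+k},
and rho(k) = gamma(k) / gamma(0). Sigma^2 cancels.
  numerator   = (1)*(0.435) + (0.435)*(0.033) = 0.449355.
  denominator = (1)^2 + (0.435)^2 + (0.033)^2 = 1.190314.
  rho(1) = 0.449355 / 1.190314 = 0.3775.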